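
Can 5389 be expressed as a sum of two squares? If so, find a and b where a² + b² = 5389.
30² + 67² (a=30, b=67)

Factorization: 5389 = 17 × 317
By Fermat: n is sum of two squares iff every prime p ≡ 3 (mod 4) appears to even power.
All primes ≡ 3 (mod 4) appear to even power.
Search a = 0, 1, 2, … for 5389 - a² a perfect square: first hit at a = 30: 5389 - 900 = 4489 = 67².
5389 = 30² + 67² = 900 + 4489 ✓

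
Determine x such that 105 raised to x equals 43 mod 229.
108

Baby-step giant-step with step n = ⌈√229⌉ = 16.
Baby steps 105^j mod 229 (j:value) for j=0..15: 0:1, 1:105, 2:33, 3:30, 4:173, 5:74, 6:213, 7:152, 8:159, 9:207, 10:209, 11:190, 12:27, 13:87, 14:204, 15:123.
Giant-step multiplier: 105^(-16) ≡ 105^(228-16) = 105^212 ≡ 151 (mod 229).
Giant steps γ_i = 43·151^i mod 229: γ_0=43, γ_1=81, γ_2=94, γ_3=225, γ_4=83, γ_5=167, γ_6=27 (in table at j=12).
x = i·n + j = 6·16 + 12 = 108.
Check: 105^108 ≡ 43 (mod 229).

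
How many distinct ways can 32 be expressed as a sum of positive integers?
8349

p(n) counts ways to write n as a sum of positive integers (order ignored).
Euler's pentagonal recurrence: p(k) = p(k-1) + p(k-2) - p(k-5) - p(k-7) + p(k-12) + p(k-15) - ... (offsets j(3j∓1)/2, signs ++--, p(0)=1, p(<0)=0).
DP table for k = 0..31: p(0)=1, p(1)=1, p(2)=2, p(3)=3, p(4)=5, p(5)=7, p(6)=11, p(7)=15, p(8)=22, p(9)=30, p(10)=42, p(11)=56, p(12)=77, p(13)=101, p(14)=135, p(15)=176, p(16)=231, p(17)=297, p(18)=385, p(19)=490, p(20)=627, p(21)=792, p(22)=1002, p(23)=1255, p(24)=1575, p(25)=1958, p(26)=2436, p(27)=3010, p(28)=3718, p(29)=4565, p(30)=5604, p(31)=6842.
Final step: p(32) = p(31) + p(30) - p(27) - p(25) + p(20) + p(17) - p(10) - p(6)
= 6842 + 5604 - 3010 - 1958 + 627 + 297 - 42 - 11
= 8349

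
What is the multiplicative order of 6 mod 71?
35

71 is prime, so ord(6) divides φ(71) = 70.
Divisors of 70: 1, 2, 5, 7, 10, 14, 35, 70.
Repeated squaring: 6^1 ≡ 6, 6^2 ≡ 36, 6^4 ≡ 18, 6^8 ≡ 40, 6^16 ≡ 38, 6^32 ≡ 24, 6^64 ≡ 8 (mod 71).
Test 6^d mod 71 for each divisor d in increasing order:
6^1 ≡ 6
6^2 ≡ 36
6^5 = 6^4·6^1 ≡ 37
6^7 = 6^4·6^2·6^1 ≡ 54
6^10 = 6^8·6^2 ≡ 20
6^14 = 6^8·6^4·6^2 ≡ 5
6^35 = 6^32·6^2·6^1 ≡ 1  ← first divisor giving 1
The order is 35.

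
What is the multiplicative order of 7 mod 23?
22

23 is prime, so ord(7) divides φ(23) = 22.
Divisors of 22: 1, 2, 11, 22.
Repeated squaring: 7^1 ≡ 7, 7^2 ≡ 3, 7^4 ≡ 9, 7^8 ≡ 12, 7^16 ≡ 6 (mod 23).
Test 7^d mod 23 for each divisor d in increasing order:
7^1 ≡ 7
7^2 ≡ 3
7^11 = 7^8·7^2·7^1 ≡ 22
7^22 = 7^16·7^4·7^2 ≡ 1  ← first divisor giving 1
The order is 22.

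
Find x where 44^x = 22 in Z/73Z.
9

Baby-step giant-step with step n = ⌈√73⌉ = 9.
Baby steps 44^j mod 73 (j:value) for j=0..8: 0:1, 1:44, 2:38, 3:66, 4:57, 5:26, 6:49, 7:39, 8:37.
Giant-step multiplier: 44^(-9) ≡ 44^(72-9) = 44^63 ≡ 10 (mod 73).
Giant steps γ_i = 22·10^i mod 73: γ_0=22, γ_1=1 (in table at j=0).
x = i·n + j = 1·9 + 0 = 9.
Check: 44^9 ≡ 22 (mod 73).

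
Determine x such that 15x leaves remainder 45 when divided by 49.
x ≡ 3 (mod 49)

gcd(15, 49) = 1, which divides 45, so solutions exist.
Find 15^(-1) mod 49 by the extended Euclidean algorithm:
49 = 3 × 15 + 4  ⟹  4 = (1)·49 + (-3)·15
15 = 3 × 4 + 3  ⟹  3 = (-3)·49 + (10)·15
4 = 1 × 3 + 1  ⟹  1 = (4)·49 + (-13)·15
So (-13)·15 ≡ 1 (mod 49), i.e. 15^(-1) ≡ -13 ≡ 36 (mod 49).
x ≡ 36 × 45 = 1620 ≡ 3 (mod 49).
Check: 15 × 3 = 45 ≡ 45 (mod 49).
Unique solution: x ≡ 3 (mod 49)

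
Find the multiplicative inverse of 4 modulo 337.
253

gcd(4, 337) = 1, so the inverse exists.
Extended Euclidean algorithm on (337, 4):
337 = 84 × 4 + 1  ⟹  1 = (1)·337 + (-84)·4
So (-84)·4 ≡ 1 (mod 337), i.e. 4^(-1) ≡ -84 ≡ 253 (mod 337).
Check: 4 × 253 = 1012 ≡ 1 (mod 337)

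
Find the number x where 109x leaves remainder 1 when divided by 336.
37

gcd(109, 336) = 1, so the inverse exists.
Extended Euclidean algorithm on (336, 109):
336 = 3 × 109 + 9  ⟹  9 = (1)·336 + (-3)·109
109 = 12 × 9 + 1  ⟹  1 = (-12)·336 + (37)·109
So (37)·109 ≡ 1 (mod 336), i.e. 109^(-1) ≡ 37 (mod 336).
Check: 109 × 37 = 4033 ≡ 1 (mod 336)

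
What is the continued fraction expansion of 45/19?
[2; 2, 1, 2, 2]

Euclidean algorithm steps:
45 = 2 × 19 + 7
19 = 2 × 7 + 5
7 = 1 × 5 + 2
5 = 2 × 2 + 1
2 = 2 × 1 + 0
Continued fraction: [2; 2, 1, 2, 2]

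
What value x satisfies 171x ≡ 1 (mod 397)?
332

gcd(171, 397) = 1, so the inverse exists.
Extended Euclidean algorithm on (397, 171):
397 = 2 × 171 + 55  ⟹  55 = (1)·397 + (-2)·171
171 = 3 × 55 + 6  ⟹  6 = (-3)·397 + (7)·171
55 = 9 × 6 + 1  ⟹  1 = (28)·397 + (-65)·171
So (-65)·171 ≡ 1 (mod 397), i.e. 171^(-1) ≡ -65 ≡ 332 (mod 397).
Check: 171 × 332 = 56772 ≡ 1 (mod 397)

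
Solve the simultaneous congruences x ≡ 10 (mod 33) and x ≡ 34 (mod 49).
769

Using Chinese Remainder Theorem:
M = 33 × 49 = 1617
M1 = 49, M2 = 33
y1 = 49^(-1) mod 33 = 31
y2 = 33^(-1) mod 49 = 3
x = (10×49×31 + 34×33×3) mod 1617 = 769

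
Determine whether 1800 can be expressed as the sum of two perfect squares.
6² + 42² (a=6, b=42)

Factorization: 1800 = 2^3 × 3^2 × 5^2
By Fermat: n is sum of two squares iff every prime p ≡ 3 (mod 4) appears to even power.
All primes ≡ 3 (mod 4) appear to even power.
Search a = 0, 1, 2, … for 1800 - a² a perfect square: first hit at a = 6: 1800 - 36 = 1764 = 42².
1800 = 6² + 42² = 36 + 1764 ✓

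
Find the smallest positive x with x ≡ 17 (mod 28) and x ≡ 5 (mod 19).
157

Using Chinese Remainder Theorem:
M = 28 × 19 = 532
M1 = 19, M2 = 28
y1 = 19^(-1) mod 28 = 3
y2 = 28^(-1) mod 19 = 17
x = (17×19×3 + 5×28×17) mod 532 = 157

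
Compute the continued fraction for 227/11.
[20; 1, 1, 1, 3]

Euclidean algorithm steps:
227 = 20 × 11 + 7
11 = 1 × 7 + 4
7 = 1 × 4 + 3
4 = 1 × 3 + 1
3 = 3 × 1 + 0
Continued fraction: [20; 1, 1, 1, 3]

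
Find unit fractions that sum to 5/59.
1/12 + 1/708

Greedy algorithm:
5/59: ceiling(59/5) = 12, use 1/12
1/708: ceiling(708/1) = 708, use 1/708
Result: 5/59 = 1/12 + 1/708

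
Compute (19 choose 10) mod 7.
6

Using Lucas' theorem:
Write n=19 and k=10 in base 7:
n in base 7: [2, 5]
k in base 7: [1, 3]
C(19,10) mod 7 = ∏ C(n_i, k_i) mod 7
Digit binomials (mod 7): C(2,1) = 2; C(5,3) = 10 ≡ 3
Product: 2 × 3 = 6 ≡ 6 (mod 7)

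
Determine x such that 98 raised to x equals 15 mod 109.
64

Baby-step giant-step with step n = ⌈√109⌉ = 11.
Baby steps 98^j mod 109 (j:value) for j=0..10: 0:1, 1:98, 2:12, 3:86, 4:35, 5:51, 6:93, 7:67, 8:26, 9:41, 10:94.
Giant-step multiplier: 98^(-11) ≡ 98^(108-11) = 98^97 ≡ 37 (mod 109).
Giant steps γ_i = 15·37^i mod 109: γ_0=15, γ_1=10, γ_2=43, γ_3=65, γ_4=7, γ_5=41 (in table at j=9).
x = i·n + j = 5·11 + 9 = 64.
Check: 98^64 ≡ 15 (mod 109).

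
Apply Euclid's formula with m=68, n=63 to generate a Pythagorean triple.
(655, 8568, 8593)

Euclid's formula: a = m² - n², b = 2mn, c = m² + n²
m = 68, n = 63
a = 68² - 63² = 4624 - 3969 = 655
b = 2 × 68 × 63 = 8568
c = 68² + 63² = 4624 + 3969 = 8593
Verification: 655² + 8568² = 429025 + 73410624 = 73839649 = 8593² ✓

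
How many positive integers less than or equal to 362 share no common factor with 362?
180

362 = 2 × 181
φ(n) = n × ∏(1 - 1/p) for each prime p dividing n
φ(362) = 362 × (1 - 1/2) × (1 - 1/181) = 180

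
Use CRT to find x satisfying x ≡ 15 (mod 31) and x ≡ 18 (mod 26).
356

Using Chinese Remainder Theorem:
M = 31 × 26 = 806
M1 = 26, M2 = 31
y1 = 26^(-1) mod 31 = 6
y2 = 31^(-1) mod 26 = 21
x = (15×26×6 + 18×31×21) mod 806 = 356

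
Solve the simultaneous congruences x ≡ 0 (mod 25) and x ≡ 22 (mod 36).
850

Using Chinese Remainder Theorem:
M = 25 × 36 = 900
M1 = 36, M2 = 25
y1 = 36^(-1) mod 25 = 16
y2 = 25^(-1) mod 36 = 13
x = (0×36×16 + 22×25×13) mod 900 = 850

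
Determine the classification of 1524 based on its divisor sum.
abundant

Proper divisors of 1524: sum = 1 + 2 + 3 + 4 + 6 + 12 + 127 + 254 + 381 + 508 + 762 = 2060
Since 2060 > 1524, 1524 is abundant.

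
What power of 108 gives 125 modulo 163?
117

Baby-step giant-step with step n = ⌈√163⌉ = 13.
Baby steps 108^j mod 163 (j:value) for j=0..12: 0:1, 1:108, 2:91, 3:48, 4:131, 5:130, 6:22, 7:94, 8:46, 9:78, 10:111, 11:89, 12:158.
Giant-step multiplier: 108^(-13) ≡ 108^(162-13) = 108^149 ≡ 147 (mod 163).
Giant steps γ_i = 125·147^i mod 163: γ_0=125, γ_1=119, γ_2=52, γ_3=146, γ_4=109, γ_5=49, γ_6=31, γ_7=156, γ_8=112, γ_9=1 (in table at j=0).
x = i·n + j = 9·13 + 0 = 117.
Check: 108^117 ≡ 125 (mod 163).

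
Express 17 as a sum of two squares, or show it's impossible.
1² + 4² (a=1, b=4)

Factorization: 17 = 17
By Fermat: n is sum of two squares iff every prime p ≡ 3 (mod 4) appears to even power.
All primes ≡ 3 (mod 4) appear to even power.
Search a = 0, 1, 2, … for 17 - a² a perfect square: first hit at a = 1: 17 - 1 = 16 = 4².
17 = 1² + 4² = 1 + 16 ✓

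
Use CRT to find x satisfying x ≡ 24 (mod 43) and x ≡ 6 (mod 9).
24

Using Chinese Remainder Theorem:
M = 43 × 9 = 387
M1 = 9, M2 = 43
y1 = 9^(-1) mod 43 = 24
y2 = 43^(-1) mod 9 = 4
x = (24×9×24 + 6×43×4) mod 387 = 24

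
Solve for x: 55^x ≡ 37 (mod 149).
140

Baby-step giant-step with step n = ⌈√149⌉ = 13.
Baby steps 55^j mod 149 (j:value) for j=0..12: 0:1, 1:55, 2:45, 3:91, 4:88, 5:72, 6:86, 7:111, 8:145, 9:78, 10:118, 11:83, 12:95.
Giant-step multiplier: 55^(-13) ≡ 55^(148-13) = 55^135 ≡ 15 (mod 149).
Giant steps γ_i = 37·15^i mod 149: γ_0=37, γ_1=108, γ_2=130, γ_3=13, γ_4=46, γ_5=94, γ_6=69, γ_7=141, γ_8=29, γ_9=137, γ_10=118 (in table at j=10).
x = i·n + j = 10·13 + 10 = 140.
Check: 55^140 ≡ 37 (mod 149).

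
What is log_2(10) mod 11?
5

Baby-step giant-step with step n = ⌈√11⌉ = 4.
Baby steps 2^j mod 11 (j:value) for j=0..3: 0:1, 1:2, 2:4, 3:8.
Giant-step multiplier: 2^(-4) ≡ 2^(10-4) = 2^6 ≡ 9 (mod 11).
Giant steps γ_i = 10·9^i mod 11: γ_0=10, γ_1=2 (in table at j=1).
x = i·n + j = 1·4 + 1 = 5.
Check: 2^5 ≡ 10 (mod 11).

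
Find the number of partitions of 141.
16670689208

p(n) counts ways to write n as a sum of positive integers (order ignored).
Euler's pentagonal recurrence: p(k) = p(k-1) + p(k-2) - p(k-5) - p(k-7) + p(k-12) + p(k-15) - ... (offsets j(3j∓1)/2, signs ++--, p(0)=1, p(<0)=0).
DP table for k = 0..140: p(0)=1, p(1)=1, p(2)=2, p(3)=3, p(4)=5, p(5)=7, p(6)=11, p(7)=15, p(8)=22, p(9)=30, p(10)=42, p(11)=56, p(12)=77, p(13)=101, p(14)=135, p(15)=176, p(16)=231, p(17)=297, p(18)=385, p(19)=490, p(20)=627, p(21)=792, p(22)=1002, p(23)=1255, p(24)=1575, p(25)=1958, p(26)=2436, p(27)=3010, p(28)=3718, p(29)=4565, p(30)=5604, p(31)=6842, p(32)=8349, p(33)=10143, p(34)=12310, p(35)=14883, p(36)=17977, p(37)=21637, p(38)=26015, p(39)=31185, p(40)=37338, p(41)=44583, p(42)=53174, p(43)=63261, p(44)=75175, p(45)=89134, p(46)=105558, p(47)=124754, p(48)=147273, p(49)=173525, p(50)=204226, p(51)=239943, p(52)=281589, p(53)=329931, p(54)=386155, p(55)=451276, p(56)=526823, p(57)=614154, p(58)=715220, p(59)=831820, p(60)=966467, p(61)=1121505, p(62)=1300156, p(63)=1505499, p(64)=1741630, p(65)=2012558, p(66)=2323520, p(67)=2679689, p(68)=3087735, p(69)=3554345, p(70)=4087968, p(71)=4697205, p(72)=5392783, p(73)=6185689, p(74)=7089500, p(75)=8118264, p(76)=9289091, p(77)=10619863, p(78)=12132164, p(79)=13848650, p(80)=15796476, p(81)=18004327, p(82)=20506255, p(83)=23338469, p(84)=26543660, p(85)=30167357, p(86)=34262962, p(87)=38887673, p(88)=44108109, p(89)=49995925, p(90)=56634173, p(91)=64112359, p(92)=72533807, p(93)=82010177, p(94)=92669720, p(95)=104651419, p(96)=118114304, p(97)=133230930, p(98)=150198136, p(99)=169229875, p(100)=190569292, p(101)=214481126, p(102)=241265379, p(103)=271248950, p(104)=304801365, p(105)=342325709, p(106)=384276336, p(107)=431149389, p(108)=483502844, p(109)=541946240, p(110)=607163746, p(111)=679903203, p(112)=761002156, p(113)=851376628, p(114)=952050665, p(115)=1064144451, p(116)=1188908248, p(117)=1327710076, p(118)=1482074143, p(119)=1653668665, p(120)=1844349560, p(121)=2056148051, p(122)=2291320912, p(123)=2552338241, p(124)=2841940500, p(125)=3163127352, p(126)=3519222692, p(127)=3913864295, p(128)=4351078600, p(129)=4835271870, p(130)=5371315400, p(131)=5964539504, p(132)=6620830889, p(133)=7346629512, p(134)=8149040695, p(135)=9035836076, p(136)=10015581680, p(137)=11097645016, p(138)=12292341831, p(139)=13610949895, p(140)=15065878135.
Final step: p(141) = p(140) + p(139) - p(136) - p(134) + p(129) + p(126) - p(119) - p(115) + p(106) + p(101) - p(90) - p(84) + p(71) + p(64) - p(49) - p(41) + p(24) + p(15)
= 15065878135 + 13610949895 - 10015581680 - 8149040695 + 4835271870 + 3519222692 - 1653668665 - 1064144451 + 384276336 + 214481126 - 56634173 - 26543660 + 4697205 + 1741630 - 173525 - 44583 + 1575 + 176
= 16670689208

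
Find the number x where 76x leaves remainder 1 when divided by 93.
82

gcd(76, 93) = 1, so the inverse exists.
Extended Euclidean algorithm on (93, 76):
93 = 1 × 76 + 17  ⟹  17 = (1)·93 + (-1)·76
76 = 4 × 17 + 8  ⟹  8 = (-4)·93 + (5)·76
17 = 2 × 8 + 1  ⟹  1 = (9)·93 + (-11)·76
So (-11)·76 ≡ 1 (mod 93), i.e. 76^(-1) ≡ -11 ≡ 82 (mod 93).
Check: 76 × 82 = 6232 ≡ 1 (mod 93)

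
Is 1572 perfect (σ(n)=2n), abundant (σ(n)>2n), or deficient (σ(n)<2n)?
abundant

Proper divisors of 1572: sum = 1 + 2 + 3 + 4 + 6 + 12 + 131 + 262 + 393 + 524 + 786 = 2124
Since 2124 > 1572, 1572 is abundant.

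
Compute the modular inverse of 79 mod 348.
163

gcd(79, 348) = 1, so the inverse exists.
Extended Euclidean algorithm on (348, 79):
348 = 4 × 79 + 32  ⟹  32 = (1)·348 + (-4)·79
79 = 2 × 32 + 15  ⟹  15 = (-2)·348 + (9)·79
32 = 2 × 15 + 2  ⟹  2 = (5)·348 + (-22)·79
15 = 7 × 2 + 1  ⟹  1 = (-37)·348 + (163)·79
So (163)·79 ≡ 1 (mod 348), i.e. 79^(-1) ≡ 163 (mod 348).
Check: 79 × 163 = 12877 ≡ 1 (mod 348)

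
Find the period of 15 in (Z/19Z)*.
18

19 is prime, so ord(15) divides φ(19) = 18.
Divisors of 18: 1, 2, 3, 6, 9, 18.
Repeated squaring: 15^1 ≡ 15, 15^2 ≡ 16, 15^4 ≡ 9, 15^8 ≡ 5, 15^16 ≡ 6 (mod 19).
Test 15^d mod 19 for each divisor d in increasing order:
15^1 ≡ 15
15^2 ≡ 16
15^3 = 15^2·15^1 ≡ 12
15^6 = 15^4·15^2 ≡ 11
15^9 = 15^8·15^1 ≡ 18
15^18 = 15^16·15^2 ≡ 1  ← first divisor giving 1
The order is 18.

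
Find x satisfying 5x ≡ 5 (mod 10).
x ≡ 1 (mod 2)

gcd(5, 10) = 5, which divides 5, so solutions exist.
Divide through by 5: x ≡ 1 (mod 2).
The coefficient of x is now 1, so x ≡ 1 (mod 2).
Check: 5 × 1 = 5 ≡ 5 (mod 10).
x ≡ 1 (mod 2), giving 5 solutions mod 10.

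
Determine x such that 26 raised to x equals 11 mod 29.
19

Baby-step giant-step with step n = ⌈√29⌉ = 6.
Baby steps 26^j mod 29 (j:value) for j=0..5: 0:1, 1:26, 2:9, 3:2, 4:23, 5:18.
Giant-step multiplier: 26^(-6) ≡ 26^(28-6) = 26^22 ≡ 22 (mod 29).
Giant steps γ_i = 11·22^i mod 29: γ_0=11, γ_1=10, γ_2=17, γ_3=26 (in table at j=1).
x = i·n + j = 3·6 + 1 = 19.
Check: 26^19 ≡ 11 (mod 29).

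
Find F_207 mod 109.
34

Matrix identity: Q^n = [[F_(n+1), F_n], [F_n, F_(n-1)]] with Q = [[1,1],[1,0]].
n = 207 = 11001111₂. Square-and-multiply, entries mod 109:
Q^1 = [[1,1],[1,0]]
Q^3 = (Q^1)²·Q = [[3,2],[2,1]]
Q^6 = (Q^3)² = [[13,8],[8,5]]
Q^12 = (Q^6)² = [[15,35],[35,89]]
Q^25 = (Q^12)²·Q = [[76,33],[33,43]]
Q^51 = (Q^25)²·Q = [[1,107],[107,3]]
Q^103 = (Q^51)²·Q = [[106,5],[5,101]]
Q^207 = (Q^103)²·Q = [[88,34],[34,54]]
F_207 mod 109 = Q^207[0][1] = 34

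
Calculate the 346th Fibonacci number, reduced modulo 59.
58

Matrix identity: Q^n = [[F_(n+1), F_n], [F_n, F_(n-1)]] with Q = [[1,1],[1,0]].
n = 346 = 101011010₂. Square-and-multiply, entries mod 59:
Q^1 = [[1,1],[1,0]]
Q^2 = (Q^1)² = [[2,1],[1,1]]
Q^5 = (Q^2)²·Q = [[8,5],[5,3]]
Q^10 = (Q^5)² = [[30,55],[55,34]]
Q^21 = (Q^10)²·Q = [[11,31],[31,39]]
Q^43 = (Q^21)²·Q = [[36,20],[20,16]]
Q^86 = (Q^43)² = [[44,37],[37,7]]
Q^173 = (Q^86)²·Q = [[0,1],[1,58]]
Q^346 = (Q^173)² = [[1,58],[58,2]]
F_346 mod 59 = Q^346[0][1] = 58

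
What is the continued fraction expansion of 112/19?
[5; 1, 8, 2]

Euclidean algorithm steps:
112 = 5 × 19 + 17
19 = 1 × 17 + 2
17 = 8 × 2 + 1
2 = 2 × 1 + 0
Continued fraction: [5; 1, 8, 2]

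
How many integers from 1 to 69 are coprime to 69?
44

69 = 3 × 23
φ(n) = n × ∏(1 - 1/p) for each prime p dividing n
φ(69) = 69 × (1 - 1/3) × (1 - 1/23) = 44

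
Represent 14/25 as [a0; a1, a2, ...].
[0; 1, 1, 3, 1, 2]

Euclidean algorithm steps:
14 = 0 × 25 + 14
25 = 1 × 14 + 11
14 = 1 × 11 + 3
11 = 3 × 3 + 2
3 = 1 × 2 + 1
2 = 2 × 1 + 0
Continued fraction: [0; 1, 1, 3, 1, 2]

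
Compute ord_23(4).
11

23 is prime, so ord(4) divides φ(23) = 22.
Divisors of 22: 1, 2, 11, 22.
Repeated squaring: 4^1 ≡ 4, 4^2 ≡ 16, 4^4 ≡ 3, 4^8 ≡ 9, 4^16 ≡ 12 (mod 23).
Test 4^d mod 23 for each divisor d in increasing order:
4^1 ≡ 4
4^2 ≡ 16
4^11 = 4^8·4^2·4^1 ≡ 1  ← first divisor giving 1
The order is 11.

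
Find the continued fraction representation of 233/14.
[16; 1, 1, 1, 4]

Euclidean algorithm steps:
233 = 16 × 14 + 9
14 = 1 × 9 + 5
9 = 1 × 5 + 4
5 = 1 × 4 + 1
4 = 4 × 1 + 0
Continued fraction: [16; 1, 1, 1, 4]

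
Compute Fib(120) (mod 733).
502

Matrix identity: Q^n = [[F_(n+1), F_n], [F_n, F_(n-1)]] with Q = [[1,1],[1,0]].
n = 120 = 1111000₂. Square-and-multiply, entries mod 733:
Q^1 = [[1,1],[1,0]]
Q^3 = (Q^1)²·Q = [[3,2],[2,1]]
Q^7 = (Q^3)²·Q = [[21,13],[13,8]]
Q^15 = (Q^7)²·Q = [[254,610],[610,377]]
Q^30 = (Q^15)² = [[481,85],[85,396]]
Q^60 = (Q^30)² = [[361,512],[512,582]]
Q^120 = (Q^60)² = [[310,502],[502,541]]
F_120 mod 733 = Q^120[0][1] = 502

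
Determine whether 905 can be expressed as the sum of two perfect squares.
8² + 29² (a=8, b=29)

Factorization: 905 = 5 × 181
By Fermat: n is sum of two squares iff every prime p ≡ 3 (mod 4) appears to even power.
All primes ≡ 3 (mod 4) appear to even power.
Search a = 0, 1, 2, … for 905 - a² a perfect square: first hit at a = 8: 905 - 64 = 841 = 29².
905 = 8² + 29² = 64 + 841 ✓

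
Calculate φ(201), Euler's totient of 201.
132

201 = 3 × 67
φ(n) = n × ∏(1 - 1/p) for each prime p dividing n
φ(201) = 201 × (1 - 1/3) × (1 - 1/67) = 132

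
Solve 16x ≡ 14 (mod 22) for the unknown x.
x ≡ 5 (mod 11)

gcd(16, 22) = 2, which divides 14, so solutions exist.
Divide through by 2: 8x ≡ 7 (mod 11).
Find 8^(-1) mod 11 by the extended Euclidean algorithm:
11 = 1 × 8 + 3  ⟹  3 = (1)·11 + (-1)·8
8 = 2 × 3 + 2  ⟹  2 = (-2)·11 + (3)·8
3 = 1 × 2 + 1  ⟹  1 = (3)·11 + (-4)·8
So (-4)·8 ≡ 1 (mod 11), i.e. 8^(-1) ≡ -4 ≡ 7 (mod 11).
x ≡ 7 × 7 = 49 ≡ 5 (mod 11).
Check: 16 × 5 = 80 ≡ 14 (mod 22).
x ≡ 5 (mod 11), giving 2 solutions mod 22.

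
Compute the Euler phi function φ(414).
132

414 = 2 × 3^2 × 23
φ(n) = n × ∏(1 - 1/p) for each prime p dividing n
φ(414) = 414 × (1 - 1/2) × (1 - 1/3) × (1 - 1/23) = 132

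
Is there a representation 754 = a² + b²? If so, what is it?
5² + 27² (a=5, b=27)

Factorization: 754 = 2 × 13 × 29
By Fermat: n is sum of two squares iff every prime p ≡ 3 (mod 4) appears to even power.
All primes ≡ 3 (mod 4) appear to even power.
Search a = 0, 1, 2, … for 754 - a² a perfect square: first hit at a = 5: 754 - 25 = 729 = 27².
754 = 5² + 27² = 25 + 729 ✓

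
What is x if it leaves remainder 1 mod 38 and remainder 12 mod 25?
837

Using Chinese Remainder Theorem:
M = 38 × 25 = 950
M1 = 25, M2 = 38
y1 = 25^(-1) mod 38 = 35
y2 = 38^(-1) mod 25 = 2
x = (1×25×35 + 12×38×2) mod 950 = 837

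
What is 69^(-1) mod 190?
179

gcd(69, 190) = 1, so the inverse exists.
Extended Euclidean algorithm on (190, 69):
190 = 2 × 69 + 52  ⟹  52 = (1)·190 + (-2)·69
69 = 1 × 52 + 17  ⟹  17 = (-1)·190 + (3)·69
52 = 3 × 17 + 1  ⟹  1 = (4)·190 + (-11)·69
So (-11)·69 ≡ 1 (mod 190), i.e. 69^(-1) ≡ -11 ≡ 179 (mod 190).
Check: 69 × 179 = 12351 ≡ 1 (mod 190)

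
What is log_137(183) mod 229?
136

Baby-step giant-step with step n = ⌈√229⌉ = 16.
Baby steps 137^j mod 229 (j:value) for j=0..15: 0:1, 1:137, 2:220, 3:141, 4:81, 5:105, 6:187, 7:200, 8:149, 9:32, 10:33, 11:170, 12:161, 13:73, 14:154, 15:30.
Giant-step multiplier: 137^(-16) ≡ 137^(228-16) = 137^212 ≡ 19 (mod 229).
Giant steps γ_i = 183·19^i mod 229: γ_0=183, γ_1=42, γ_2=111, γ_3=48, γ_4=225, γ_5=153, γ_6=159, γ_7=44, γ_8=149 (in table at j=8).
x = i·n + j = 8·16 + 8 = 136.
Check: 137^136 ≡ 183 (mod 229).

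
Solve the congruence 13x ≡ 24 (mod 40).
x ≡ 8 (mod 40)

gcd(13, 40) = 1, which divides 24, so solutions exist.
Find 13^(-1) mod 40 by the extended Euclidean algorithm:
40 = 3 × 13 + 1  ⟹  1 = (1)·40 + (-3)·13
So (-3)·13 ≡ 1 (mod 40), i.e. 13^(-1) ≡ -3 ≡ 37 (mod 40).
x ≡ 37 × 24 = 888 ≡ 8 (mod 40).
Check: 13 × 8 = 104 ≡ 24 (mod 40).
Unique solution: x ≡ 8 (mod 40)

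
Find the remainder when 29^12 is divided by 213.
40

Repeated squaring. Binary of 12 = 1100.
29^1 ≡ 29 (mod 213); 29^2 ≡ 202 (mod 213); 29^4 ≡ 121 (mod 213); 29^8 ≡ 157 (mod 213)
29^12 = 29^4 × 29^8 ≡ 40 (mod 213)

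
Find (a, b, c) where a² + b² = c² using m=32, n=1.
(1023, 64, 1025)

Euclid's formula: a = m² - n², b = 2mn, c = m² + n²
m = 32, n = 1
a = 32² - 1² = 1024 - 1 = 1023
b = 2 × 32 × 1 = 64
c = 32² + 1² = 1024 + 1 = 1025
Verification: 1023² + 64² = 1046529 + 4096 = 1050625 = 1025² ✓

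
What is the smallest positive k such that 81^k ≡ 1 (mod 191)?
95

191 is prime, so ord(81) divides φ(191) = 190.
Divisors of 190: 1, 2, 5, 10, 19, 38, 95, 190.
Repeated squaring: 81^1 ≡ 81, 81^2 ≡ 67, 81^4 ≡ 96, 81^8 ≡ 48, 81^16 ≡ 12, 81^32 ≡ 144, 81^64 ≡ 108, 81^128 ≡ 13 (mod 191).
Test 81^d mod 191 for each divisor d in increasing order:
81^1 ≡ 81
81^2 ≡ 67
81^5 = 81^4·81^1 ≡ 136
81^10 = 81^8·81^2 ≡ 160
81^19 = 81^16·81^2·81^1 ≡ 184
81^38 = 81^32·81^4·81^2 ≡ 49
81^95 = 81^64·81^16·81^8·81^4·81^2·81^1 ≡ 1  ← first divisor giving 1
The order is 95.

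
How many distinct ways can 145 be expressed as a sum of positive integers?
24908858009

p(n) counts ways to write n as a sum of positive integers (order ignored).
Euler's pentagonal recurrence: p(k) = p(k-1) + p(k-2) - p(k-5) - p(k-7) + p(k-12) + p(k-15) - ... (offsets j(3j∓1)/2, signs ++--, p(0)=1, p(<0)=0).
DP table for k = 0..144: p(0)=1, p(1)=1, p(2)=2, p(3)=3, p(4)=5, p(5)=7, p(6)=11, p(7)=15, p(8)=22, p(9)=30, p(10)=42, p(11)=56, p(12)=77, p(13)=101, p(14)=135, p(15)=176, p(16)=231, p(17)=297, p(18)=385, p(19)=490, p(20)=627, p(21)=792, p(22)=1002, p(23)=1255, p(24)=1575, p(25)=1958, p(26)=2436, p(27)=3010, p(28)=3718, p(29)=4565, p(30)=5604, p(31)=6842, p(32)=8349, p(33)=10143, p(34)=12310, p(35)=14883, p(36)=17977, p(37)=21637, p(38)=26015, p(39)=31185, p(40)=37338, p(41)=44583, p(42)=53174, p(43)=63261, p(44)=75175, p(45)=89134, p(46)=105558, p(47)=124754, p(48)=147273, p(49)=173525, p(50)=204226, p(51)=239943, p(52)=281589, p(53)=329931, p(54)=386155, p(55)=451276, p(56)=526823, p(57)=614154, p(58)=715220, p(59)=831820, p(60)=966467, p(61)=1121505, p(62)=1300156, p(63)=1505499, p(64)=1741630, p(65)=2012558, p(66)=2323520, p(67)=2679689, p(68)=3087735, p(69)=3554345, p(70)=4087968, p(71)=4697205, p(72)=5392783, p(73)=6185689, p(74)=7089500, p(75)=8118264, p(76)=9289091, p(77)=10619863, p(78)=12132164, p(79)=13848650, p(80)=15796476, p(81)=18004327, p(82)=20506255, p(83)=23338469, p(84)=26543660, p(85)=30167357, p(86)=34262962, p(87)=38887673, p(88)=44108109, p(89)=49995925, p(90)=56634173, p(91)=64112359, p(92)=72533807, p(93)=82010177, p(94)=92669720, p(95)=104651419, p(96)=118114304, p(97)=133230930, p(98)=150198136, p(99)=169229875, p(100)=190569292, p(101)=214481126, p(102)=241265379, p(103)=271248950, p(104)=304801365, p(105)=342325709, p(106)=384276336, p(107)=431149389, p(108)=483502844, p(109)=541946240, p(110)=607163746, p(111)=679903203, p(112)=761002156, p(113)=851376628, p(114)=952050665, p(115)=1064144451, p(116)=1188908248, p(117)=1327710076, p(118)=1482074143, p(119)=1653668665, p(120)=1844349560, p(121)=2056148051, p(122)=2291320912, p(123)=2552338241, p(124)=2841940500, p(125)=3163127352, p(126)=3519222692, p(127)=3913864295, p(128)=4351078600, p(129)=4835271870, p(130)=5371315400, p(131)=5964539504, p(132)=6620830889, p(133)=7346629512, p(134)=8149040695, p(135)=9035836076, p(136)=10015581680, p(137)=11097645016, p(138)=12292341831, p(139)=13610949895, p(140)=15065878135, p(141)=16670689208, p(142)=18440293320, p(143)=20390982757, p(144)=22540654445.
Final step: p(145) = p(144) + p(143) - p(140) - p(138) + p(133) + p(130) - p(123) - p(119) + p(110) + p(105) - p(94) - p(88) + p(75) + p(68) - p(53) - p(45) + p(28) + p(19) - p(0)
= 22540654445 + 20390982757 - 15065878135 - 12292341831 + 7346629512 + 5371315400 - 2552338241 - 1653668665 + 607163746 + 342325709 - 92669720 - 44108109 + 8118264 + 3087735 - 329931 - 89134 + 3718 + 490 - 1
= 24908858009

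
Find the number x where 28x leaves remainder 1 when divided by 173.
68

gcd(28, 173) = 1, so the inverse exists.
Extended Euclidean algorithm on (173, 28):
173 = 6 × 28 + 5  ⟹  5 = (1)·173 + (-6)·28
28 = 5 × 5 + 3  ⟹  3 = (-5)·173 + (31)·28
5 = 1 × 3 + 2  ⟹  2 = (6)·173 + (-37)·28
3 = 1 × 2 + 1  ⟹  1 = (-11)·173 + (68)·28
So (68)·28 ≡ 1 (mod 173), i.e. 28^(-1) ≡ 68 (mod 173).
Check: 28 × 68 = 1904 ≡ 1 (mod 173)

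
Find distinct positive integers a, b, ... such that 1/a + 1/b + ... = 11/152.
1/14 + 1/1064

Greedy algorithm:
11/152: ceiling(152/11) = 14, use 1/14
1/1064: ceiling(1064/1) = 1064, use 1/1064
Result: 11/152 = 1/14 + 1/1064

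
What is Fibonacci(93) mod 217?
2

Matrix identity: Q^n = [[F_(n+1), F_n], [F_n, F_(n-1)]] with Q = [[1,1],[1,0]].
n = 93 = 1011101₂. Square-and-multiply, entries mod 217:
Q^1 = [[1,1],[1,0]]
Q^2 = (Q^1)² = [[2,1],[1,1]]
Q^5 = (Q^2)²·Q = [[8,5],[5,3]]
Q^11 = (Q^5)²·Q = [[144,89],[89,55]]
Q^23 = (Q^11)²·Q = [[147,13],[13,134]]
Q^46 = (Q^23)² = [[78,181],[181,114]]
Q^93 = (Q^46)²·Q = [[34,2],[2,32]]
F_93 mod 217 = Q^93[0][1] = 2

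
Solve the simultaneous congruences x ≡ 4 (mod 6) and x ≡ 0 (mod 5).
10

Using Chinese Remainder Theorem:
M = 6 × 5 = 30
M1 = 5, M2 = 6
y1 = 5^(-1) mod 6 = 5
y2 = 6^(-1) mod 5 = 1
x = (4×5×5 + 0×6×1) mod 30 = 10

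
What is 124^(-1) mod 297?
103

gcd(124, 297) = 1, so the inverse exists.
Extended Euclidean algorithm on (297, 124):
297 = 2 × 124 + 49  ⟹  49 = (1)·297 + (-2)·124
124 = 2 × 49 + 26  ⟹  26 = (-2)·297 + (5)·124
49 = 1 × 26 + 23  ⟹  23 = (3)·297 + (-7)·124
26 = 1 × 23 + 3  ⟹  3 = (-5)·297 + (12)·124
23 = 7 × 3 + 2  ⟹  2 = (38)·297 + (-91)·124
3 = 1 × 2 + 1  ⟹  1 = (-43)·297 + (103)·124
So (103)·124 ≡ 1 (mod 297), i.e. 124^(-1) ≡ 103 (mod 297).
Check: 124 × 103 = 12772 ≡ 1 (mod 297)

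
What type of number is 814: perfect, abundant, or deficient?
deficient

Proper divisors of 814: sum = 1 + 2 + 11 + 22 + 37 + 74 + 407 = 554
Since 554 < 814, 814 is deficient.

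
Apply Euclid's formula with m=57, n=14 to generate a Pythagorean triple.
(3053, 1596, 3445)

Euclid's formula: a = m² - n², b = 2mn, c = m² + n²
m = 57, n = 14
a = 57² - 14² = 3249 - 196 = 3053
b = 2 × 57 × 14 = 1596
c = 57² + 14² = 3249 + 196 = 3445
Verification: 3053² + 1596² = 9320809 + 2547216 = 11868025 = 3445² ✓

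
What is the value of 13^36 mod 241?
235

Repeated squaring. Binary of 36 = 100100.
13^1 ≡ 13 (mod 241); 13^2 ≡ 169 (mod 241); 13^4 ≡ 123 (mod 241); 13^8 ≡ 187 (mod 241); 13^16 ≡ 24 (mod 241); 13^32 ≡ 94 (mod 241)
13^36 = 13^4 × 13^32 ≡ 235 (mod 241)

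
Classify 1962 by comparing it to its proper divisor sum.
abundant

Proper divisors of 1962: sum = 1 + 2 + 3 + 6 + 9 + 18 + 109 + 218 + 327 + 654 + 981 = 2328
Since 2328 > 1962, 1962 is abundant.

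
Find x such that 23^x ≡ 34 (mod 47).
16

Baby-step giant-step with step n = ⌈√47⌉ = 7.
Baby steps 23^j mod 47 (j:value) for j=0..6: 0:1, 1:23, 2:12, 3:41, 4:3, 5:22, 6:36.
Giant-step multiplier: 23^(-7) ≡ 23^(46-7) = 23^39 ≡ 13 (mod 47).
Giant steps γ_i = 34·13^i mod 47: γ_0=34, γ_1=19, γ_2=12 (in table at j=2).
x = i·n + j = 2·7 + 2 = 16.
Check: 23^16 ≡ 34 (mod 47).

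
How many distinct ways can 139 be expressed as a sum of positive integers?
13610949895

p(n) counts ways to write n as a sum of positive integers (order ignored).
Euler's pentagonal recurrence: p(k) = p(k-1) + p(k-2) - p(k-5) - p(k-7) + p(k-12) + p(k-15) - ... (offsets j(3j∓1)/2, signs ++--, p(0)=1, p(<0)=0).
DP table for k = 0..138: p(0)=1, p(1)=1, p(2)=2, p(3)=3, p(4)=5, p(5)=7, p(6)=11, p(7)=15, p(8)=22, p(9)=30, p(10)=42, p(11)=56, p(12)=77, p(13)=101, p(14)=135, p(15)=176, p(16)=231, p(17)=297, p(18)=385, p(19)=490, p(20)=627, p(21)=792, p(22)=1002, p(23)=1255, p(24)=1575, p(25)=1958, p(26)=2436, p(27)=3010, p(28)=3718, p(29)=4565, p(30)=5604, p(31)=6842, p(32)=8349, p(33)=10143, p(34)=12310, p(35)=14883, p(36)=17977, p(37)=21637, p(38)=26015, p(39)=31185, p(40)=37338, p(41)=44583, p(42)=53174, p(43)=63261, p(44)=75175, p(45)=89134, p(46)=105558, p(47)=124754, p(48)=147273, p(49)=173525, p(50)=204226, p(51)=239943, p(52)=281589, p(53)=329931, p(54)=386155, p(55)=451276, p(56)=526823, p(57)=614154, p(58)=715220, p(59)=831820, p(60)=966467, p(61)=1121505, p(62)=1300156, p(63)=1505499, p(64)=1741630, p(65)=2012558, p(66)=2323520, p(67)=2679689, p(68)=3087735, p(69)=3554345, p(70)=4087968, p(71)=4697205, p(72)=5392783, p(73)=6185689, p(74)=7089500, p(75)=8118264, p(76)=9289091, p(77)=10619863, p(78)=12132164, p(79)=13848650, p(80)=15796476, p(81)=18004327, p(82)=20506255, p(83)=23338469, p(84)=26543660, p(85)=30167357, p(86)=34262962, p(87)=38887673, p(88)=44108109, p(89)=49995925, p(90)=56634173, p(91)=64112359, p(92)=72533807, p(93)=82010177, p(94)=92669720, p(95)=104651419, p(96)=118114304, p(97)=133230930, p(98)=150198136, p(99)=169229875, p(100)=190569292, p(101)=214481126, p(102)=241265379, p(103)=271248950, p(104)=304801365, p(105)=342325709, p(106)=384276336, p(107)=431149389, p(108)=483502844, p(109)=541946240, p(110)=607163746, p(111)=679903203, p(112)=761002156, p(113)=851376628, p(114)=952050665, p(115)=1064144451, p(116)=1188908248, p(117)=1327710076, p(118)=1482074143, p(119)=1653668665, p(120)=1844349560, p(121)=2056148051, p(122)=2291320912, p(123)=2552338241, p(124)=2841940500, p(125)=3163127352, p(126)=3519222692, p(127)=3913864295, p(128)=4351078600, p(129)=4835271870, p(130)=5371315400, p(131)=5964539504, p(132)=6620830889, p(133)=7346629512, p(134)=8149040695, p(135)=9035836076, p(136)=10015581680, p(137)=11097645016, p(138)=12292341831.
Final step: p(139) = p(138) + p(137) - p(134) - p(132) + p(127) + p(124) - p(117) - p(113) + p(104) + p(99) - p(88) - p(82) + p(69) + p(62) - p(47) - p(39) + p(22) + p(13)
= 12292341831 + 11097645016 - 8149040695 - 6620830889 + 3913864295 + 2841940500 - 1327710076 - 851376628 + 304801365 + 169229875 - 44108109 - 20506255 + 3554345 + 1300156 - 124754 - 31185 + 1002 + 101
= 13610949895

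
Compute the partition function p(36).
17977

p(n) counts ways to write n as a sum of positive integers (order ignored).
Euler's pentagonal recurrence: p(k) = p(k-1) + p(k-2) - p(k-5) - p(k-7) + p(k-12) + p(k-15) - ... (offsets j(3j∓1)/2, signs ++--, p(0)=1, p(<0)=0).
DP table for k = 0..35: p(0)=1, p(1)=1, p(2)=2, p(3)=3, p(4)=5, p(5)=7, p(6)=11, p(7)=15, p(8)=22, p(9)=30, p(10)=42, p(11)=56, p(12)=77, p(13)=101, p(14)=135, p(15)=176, p(16)=231, p(17)=297, p(18)=385, p(19)=490, p(20)=627, p(21)=792, p(22)=1002, p(23)=1255, p(24)=1575, p(25)=1958, p(26)=2436, p(27)=3010, p(28)=3718, p(29)=4565, p(30)=5604, p(31)=6842, p(32)=8349, p(33)=10143, p(34)=12310, p(35)=14883.
Final step: p(36) = p(35) + p(34) - p(31) - p(29) + p(24) + p(21) - p(14) - p(10) + p(1)
= 14883 + 12310 - 6842 - 4565 + 1575 + 792 - 135 - 42 + 1
= 17977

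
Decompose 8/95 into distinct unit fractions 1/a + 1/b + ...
1/12 + 1/1140

Greedy algorithm:
8/95: ceiling(95/8) = 12, use 1/12
1/1140: ceiling(1140/1) = 1140, use 1/1140
Result: 8/95 = 1/12 + 1/1140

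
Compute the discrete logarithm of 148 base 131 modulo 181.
76

Baby-step giant-step with step n = ⌈√181⌉ = 14.
Baby steps 131^j mod 181 (j:value) for j=0..13: 0:1, 1:131, 2:147, 3:71, 4:70, 5:120, 6:154, 7:83, 8:13, 9:74, 10:101, 11:18, 12:5, 13:112.
Giant-step multiplier: 131^(-14) ≡ 131^(180-14) = 131^166 ≡ 33 (mod 181).
Giant steps γ_i = 148·33^i mod 181: γ_0=148, γ_1=178, γ_2=82, γ_3=172, γ_4=65, γ_5=154 (in table at j=6).
x = i·n + j = 5·14 + 6 = 76.
Check: 131^76 ≡ 148 (mod 181).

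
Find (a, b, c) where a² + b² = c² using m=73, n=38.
(3885, 5548, 6773)

Euclid's formula: a = m² - n², b = 2mn, c = m² + n²
m = 73, n = 38
a = 73² - 38² = 5329 - 1444 = 3885
b = 2 × 73 × 38 = 5548
c = 73² + 38² = 5329 + 1444 = 6773
Verification: 3885² + 5548² = 15093225 + 30780304 = 45873529 = 6773² ✓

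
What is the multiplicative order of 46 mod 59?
29

59 is prime, so ord(46) divides φ(59) = 58.
Divisors of 58: 1, 2, 29, 58.
Repeated squaring: 46^1 ≡ 46, 46^2 ≡ 51, 46^4 ≡ 5, 46^8 ≡ 25, 46^16 ≡ 35, 46^32 ≡ 45 (mod 59).
Test 46^d mod 59 for each divisor d in increasing order:
46^1 ≡ 46
46^2 ≡ 51
46^29 = 46^16·46^8·46^4·46^1 ≡ 1  ← first divisor giving 1
The order is 29.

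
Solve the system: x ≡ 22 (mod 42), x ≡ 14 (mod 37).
1198

Using Chinese Remainder Theorem:
M = 42 × 37 = 1554
M1 = 37, M2 = 42
y1 = 37^(-1) mod 42 = 25
y2 = 42^(-1) mod 37 = 15
x = (22×37×25 + 14×42×15) mod 1554 = 1198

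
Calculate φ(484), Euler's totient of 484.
220

484 = 2^2 × 11^2
φ(n) = n × ∏(1 - 1/p) for each prime p dividing n
φ(484) = 484 × (1 - 1/2) × (1 - 1/11) = 220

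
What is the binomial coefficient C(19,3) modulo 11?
1

Using Lucas' theorem:
Write n=19 and k=3 in base 11:
n in base 11: [1, 8]
k in base 11: [0, 3]
C(19,3) mod 11 = ∏ C(n_i, k_i) mod 11
Digit binomials (mod 11): C(1,0) = 1; C(8,3) = 56 ≡ 1
Product: 1 × 1 = 1 ≡ 1 (mod 11)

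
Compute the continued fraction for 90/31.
[2; 1, 9, 3]

Euclidean algorithm steps:
90 = 2 × 31 + 28
31 = 1 × 28 + 3
28 = 9 × 3 + 1
3 = 3 × 1 + 0
Continued fraction: [2; 1, 9, 3]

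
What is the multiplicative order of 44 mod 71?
70

71 is prime, so ord(44) divides φ(71) = 70.
Divisors of 70: 1, 2, 5, 7, 10, 14, 35, 70.
Repeated squaring: 44^1 ≡ 44, 44^2 ≡ 19, 44^4 ≡ 6, 44^8 ≡ 36, 44^16 ≡ 18, 44^32 ≡ 40, 44^64 ≡ 38 (mod 71).
Test 44^d mod 71 for each divisor d in increasing order:
44^1 ≡ 44
44^2 ≡ 19
44^5 = 44^4·44^1 ≡ 51
44^7 = 44^4·44^2·44^1 ≡ 46
44^10 = 44^8·44^2 ≡ 45
44^14 = 44^8·44^4·44^2 ≡ 57
44^35 = 44^32·44^2·44^1 ≡ 70
44^70 = 44^64·44^4·44^2 ≡ 1  ← first divisor giving 1
The order is 70.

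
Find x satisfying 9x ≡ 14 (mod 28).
x ≡ 14 (mod 28)

gcd(9, 28) = 1, which divides 14, so solutions exist.
Find 9^(-1) mod 28 by the extended Euclidean algorithm:
28 = 3 × 9 + 1  ⟹  1 = (1)·28 + (-3)·9
So (-3)·9 ≡ 1 (mod 28), i.e. 9^(-1) ≡ -3 ≡ 25 (mod 28).
x ≡ 25 × 14 = 350 ≡ 14 (mod 28).
Check: 9 × 14 = 126 ≡ 14 (mod 28).
Unique solution: x ≡ 14 (mod 28)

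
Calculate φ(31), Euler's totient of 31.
30

31 = 31
φ(n) = n × ∏(1 - 1/p) for each prime p dividing n
φ(31) = 31 × (1 - 1/31) = 30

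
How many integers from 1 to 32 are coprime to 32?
16

32 = 2^5
φ(n) = n × ∏(1 - 1/p) for each prime p dividing n
φ(32) = 32 × (1 - 1/2) = 16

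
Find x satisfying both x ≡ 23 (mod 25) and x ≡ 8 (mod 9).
98

Using Chinese Remainder Theorem:
M = 25 × 9 = 225
M1 = 9, M2 = 25
y1 = 9^(-1) mod 25 = 14
y2 = 25^(-1) mod 9 = 4
x = (23×9×14 + 8×25×4) mod 225 = 98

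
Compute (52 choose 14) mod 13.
0

Using Lucas' theorem:
Write n=52 and k=14 in base 13:
n in base 13: [4, 0]
k in base 13: [1, 1]
C(52,14) mod 13 = ∏ C(n_i, k_i) mod 13
Digit binomials (mod 13): C(4,1) = 4; C(0,1) = 0 (k_i > n_i)
Product: 4 × 0 = 0 ≡ 0 (mod 13)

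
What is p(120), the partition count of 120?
1844349560

p(n) counts ways to write n as a sum of positive integers (order ignored).
Euler's pentagonal recurrence: p(k) = p(k-1) + p(k-2) - p(k-5) - p(k-7) + p(k-12) + p(k-15) - ... (offsets j(3j∓1)/2, signs ++--, p(0)=1, p(<0)=0).
DP table for k = 0..119: p(0)=1, p(1)=1, p(2)=2, p(3)=3, p(4)=5, p(5)=7, p(6)=11, p(7)=15, p(8)=22, p(9)=30, p(10)=42, p(11)=56, p(12)=77, p(13)=101, p(14)=135, p(15)=176, p(16)=231, p(17)=297, p(18)=385, p(19)=490, p(20)=627, p(21)=792, p(22)=1002, p(23)=1255, p(24)=1575, p(25)=1958, p(26)=2436, p(27)=3010, p(28)=3718, p(29)=4565, p(30)=5604, p(31)=6842, p(32)=8349, p(33)=10143, p(34)=12310, p(35)=14883, p(36)=17977, p(37)=21637, p(38)=26015, p(39)=31185, p(40)=37338, p(41)=44583, p(42)=53174, p(43)=63261, p(44)=75175, p(45)=89134, p(46)=105558, p(47)=124754, p(48)=147273, p(49)=173525, p(50)=204226, p(51)=239943, p(52)=281589, p(53)=329931, p(54)=386155, p(55)=451276, p(56)=526823, p(57)=614154, p(58)=715220, p(59)=831820, p(60)=966467, p(61)=1121505, p(62)=1300156, p(63)=1505499, p(64)=1741630, p(65)=2012558, p(66)=2323520, p(67)=2679689, p(68)=3087735, p(69)=3554345, p(70)=4087968, p(71)=4697205, p(72)=5392783, p(73)=6185689, p(74)=7089500, p(75)=8118264, p(76)=9289091, p(77)=10619863, p(78)=12132164, p(79)=13848650, p(80)=15796476, p(81)=18004327, p(82)=20506255, p(83)=23338469, p(84)=26543660, p(85)=30167357, p(86)=34262962, p(87)=38887673, p(88)=44108109, p(89)=49995925, p(90)=56634173, p(91)=64112359, p(92)=72533807, p(93)=82010177, p(94)=92669720, p(95)=104651419, p(96)=118114304, p(97)=133230930, p(98)=150198136, p(99)=169229875, p(100)=190569292, p(101)=214481126, p(102)=241265379, p(103)=271248950, p(104)=304801365, p(105)=342325709, p(106)=384276336, p(107)=431149389, p(108)=483502844, p(109)=541946240, p(110)=607163746, p(111)=679903203, p(112)=761002156, p(113)=851376628, p(114)=952050665, p(115)=1064144451, p(116)=1188908248, p(117)=1327710076, p(118)=1482074143, p(119)=1653668665.
Final step: p(120) = p(119) + p(118) - p(115) - p(113) + p(108) + p(105) - p(98) - p(94) + p(85) + p(80) - p(69) - p(63) + p(50) + p(43) - p(28) - p(20) + p(3)
= 1653668665 + 1482074143 - 1064144451 - 851376628 + 483502844 + 342325709 - 150198136 - 92669720 + 30167357 + 15796476 - 3554345 - 1505499 + 204226 + 63261 - 3718 - 627 + 3
= 1844349560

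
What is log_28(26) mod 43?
37

Baby-step giant-step with step n = ⌈√43⌉ = 7.
Baby steps 28^j mod 43 (j:value) for j=0..6: 0:1, 1:28, 2:10, 3:22, 4:14, 5:5, 6:11.
Giant-step multiplier: 28^(-7) ≡ 28^(42-7) = 28^35 ≡ 37 (mod 43).
Giant steps γ_i = 26·37^i mod 43: γ_0=26, γ_1=16, γ_2=33, γ_3=17, γ_4=27, γ_5=10 (in table at j=2).
x = i·n + j = 5·7 + 2 = 37.
Check: 28^37 ≡ 26 (mod 43).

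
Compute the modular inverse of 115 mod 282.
103

gcd(115, 282) = 1, so the inverse exists.
Extended Euclidean algorithm on (282, 115):
282 = 2 × 115 + 52  ⟹  52 = (1)·282 + (-2)·115
115 = 2 × 52 + 11  ⟹  11 = (-2)·282 + (5)·115
52 = 4 × 11 + 8  ⟹  8 = (9)·282 + (-22)·115
11 = 1 × 8 + 3  ⟹  3 = (-11)·282 + (27)·115
8 = 2 × 3 + 2  ⟹  2 = (31)·282 + (-76)·115
3 = 1 × 2 + 1  ⟹  1 = (-42)·282 + (103)·115
So (103)·115 ≡ 1 (mod 282), i.e. 115^(-1) ≡ 103 (mod 282).
Check: 115 × 103 = 11845 ≡ 1 (mod 282)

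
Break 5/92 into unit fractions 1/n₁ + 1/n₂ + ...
1/19 + 1/583 + 1/1019084

Greedy algorithm:
5/92: ceiling(92/5) = 19, use 1/19
3/1748: ceiling(1748/3) = 583, use 1/583
1/1019084: ceiling(1019084/1) = 1019084, use 1/1019084
Result: 5/92 = 1/19 + 1/583 + 1/1019084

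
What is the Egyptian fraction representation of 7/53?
1/8 + 1/142 + 1/30104

Greedy algorithm:
7/53: ceiling(53/7) = 8, use 1/8
3/424: ceiling(424/3) = 142, use 1/142
1/30104: ceiling(30104/1) = 30104, use 1/30104
Result: 7/53 = 1/8 + 1/142 + 1/30104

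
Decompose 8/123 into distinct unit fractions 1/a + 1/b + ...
1/16 + 1/394 + 1/387696

Greedy algorithm:
8/123: ceiling(123/8) = 16, use 1/16
5/1968: ceiling(1968/5) = 394, use 1/394
1/387696: ceiling(387696/1) = 387696, use 1/387696
Result: 8/123 = 1/16 + 1/394 + 1/387696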